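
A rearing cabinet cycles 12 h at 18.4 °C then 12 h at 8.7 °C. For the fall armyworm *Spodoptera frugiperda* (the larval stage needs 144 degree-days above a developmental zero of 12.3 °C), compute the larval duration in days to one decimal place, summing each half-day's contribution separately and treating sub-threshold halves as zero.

47.2 days

Day half: max(0, 18.4 − 12.3) × 0.5 = 6.1 × 0.5 = 3.05 DD.
Night half: max(0, 8.7 − 12.3) × 0.5 = 0.0 × 0.5 = 0.00 DD.
Per 24 h: 3.05 DD/day.
Duration = 144 / 3.05 = 47.213 ≈ 47.2 days.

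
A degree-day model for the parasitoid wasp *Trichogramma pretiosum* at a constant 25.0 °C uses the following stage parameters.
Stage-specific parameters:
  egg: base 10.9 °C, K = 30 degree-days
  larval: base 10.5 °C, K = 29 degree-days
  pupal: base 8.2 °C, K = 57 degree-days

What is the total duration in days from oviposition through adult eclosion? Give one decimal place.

7.5 days

egg: 30 / (25.0 − 10.9) = 30 / 14.1 = 2.128 d.
larval: 29 / (25.0 − 10.5) = 29 / 14.5 = 2.000 d.
pupal: 57 / (25.0 − 8.2) = 57 / 16.8 = 3.393 d.
Sum = 7.521 ≈ 7.5 days.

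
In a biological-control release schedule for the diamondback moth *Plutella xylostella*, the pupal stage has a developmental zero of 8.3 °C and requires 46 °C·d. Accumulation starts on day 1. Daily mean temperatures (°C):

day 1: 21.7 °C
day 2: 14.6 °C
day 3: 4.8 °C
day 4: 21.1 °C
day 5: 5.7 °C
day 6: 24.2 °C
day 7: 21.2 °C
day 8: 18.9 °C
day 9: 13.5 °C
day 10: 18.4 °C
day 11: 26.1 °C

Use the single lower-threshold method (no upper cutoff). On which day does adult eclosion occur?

Daily DD above 8.3 °C: 13.4, 6.3, 0.0, 12.8, 0.0, 15.9, 12.9, 10.6, 5.2, 10.1, 17.8.
Cumulative: 13.4, 19.7, 19.7, 32.5, 32.5, 48.4, 61.3, 71.9, 77.1, 87.2, 105.0.
The total first reaches 46 DD on day 6.

day 6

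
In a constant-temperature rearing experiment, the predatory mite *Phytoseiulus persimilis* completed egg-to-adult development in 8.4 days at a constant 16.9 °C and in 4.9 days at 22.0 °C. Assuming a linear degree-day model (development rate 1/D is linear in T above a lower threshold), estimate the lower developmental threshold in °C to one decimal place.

9.8 °C

Equal thermal constants: D₁(T₁ − T_b) = D₂(T₂ − T_b).
8.4·(16.9 − T_b) = 4.9·(22.0 − T_b)
T_b = (8.4·16.9 − 4.9·22.0) / (8.4 − 4.9) = 34.16 / 3.5 = 9.760 °C ≈ 9.8 °C.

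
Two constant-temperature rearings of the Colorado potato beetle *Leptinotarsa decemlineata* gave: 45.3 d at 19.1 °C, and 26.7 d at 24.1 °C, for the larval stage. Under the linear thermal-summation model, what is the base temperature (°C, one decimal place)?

Under the model K = D·(T − T_b), so D₁·(T₁ − T_b) = D₂·(T₂ − T_b).
45.3·(19.1 − T_b) = 26.7·(24.1 − T_b)
T_b = (45.3·19.1 − 26.7·24.1) / (45.3 − 26.7) = 221.76 / 18.6 = 11.923 °C ≈ 11.9 °C.

11.9 °C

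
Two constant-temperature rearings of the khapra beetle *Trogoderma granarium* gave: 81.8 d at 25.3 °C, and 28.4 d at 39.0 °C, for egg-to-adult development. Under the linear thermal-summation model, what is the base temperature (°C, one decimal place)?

Linear rate model ⇒ the product D·(T − T_b) is constant across temperatures.
81.8·(25.3 − T_b) = 28.4·(39.0 − T_b)
T_b = (81.8·25.3 − 28.4·39.0) / (81.8 − 28.4) = 961.94 / 53.4 = 18.014 °C ≈ 18.0 °C.

18.0 °C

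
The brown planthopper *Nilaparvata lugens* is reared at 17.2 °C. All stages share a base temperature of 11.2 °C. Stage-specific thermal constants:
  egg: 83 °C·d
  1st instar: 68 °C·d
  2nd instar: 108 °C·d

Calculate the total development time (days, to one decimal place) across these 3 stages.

43.2 days

Daily accumulation at 17.2 °C = 17.2 − 11.2 = 6.0 DD/day.
Total K = 83 + 68 + 108 = 259 DD.
Total duration = 259 / 6.0 = 43.167 ≈ 43.2 days.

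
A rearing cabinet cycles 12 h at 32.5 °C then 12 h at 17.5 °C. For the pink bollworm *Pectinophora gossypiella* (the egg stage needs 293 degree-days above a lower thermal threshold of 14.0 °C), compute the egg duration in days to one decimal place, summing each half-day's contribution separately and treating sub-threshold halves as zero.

Day half: max(0, 32.5 − 14.0) × 0.5 = 18.5 × 0.5 = 9.25 DD.
Night half: max(0, 17.5 − 14.0) × 0.5 = 3.5 × 0.5 = 1.75 DD.
Per 24 h: 11.00 DD/day.
Duration = 293 / 11.00 = 26.636 ≈ 26.6 days.

26.6 days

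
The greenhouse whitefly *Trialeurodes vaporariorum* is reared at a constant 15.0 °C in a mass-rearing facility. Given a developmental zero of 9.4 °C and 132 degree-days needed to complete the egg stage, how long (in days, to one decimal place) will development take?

23.6 days

Daily accumulation = 15.0 − 9.4 = 5.6 DD/day.
Duration = 132 / 5.6 = 23.571 ≈ 23.6 days.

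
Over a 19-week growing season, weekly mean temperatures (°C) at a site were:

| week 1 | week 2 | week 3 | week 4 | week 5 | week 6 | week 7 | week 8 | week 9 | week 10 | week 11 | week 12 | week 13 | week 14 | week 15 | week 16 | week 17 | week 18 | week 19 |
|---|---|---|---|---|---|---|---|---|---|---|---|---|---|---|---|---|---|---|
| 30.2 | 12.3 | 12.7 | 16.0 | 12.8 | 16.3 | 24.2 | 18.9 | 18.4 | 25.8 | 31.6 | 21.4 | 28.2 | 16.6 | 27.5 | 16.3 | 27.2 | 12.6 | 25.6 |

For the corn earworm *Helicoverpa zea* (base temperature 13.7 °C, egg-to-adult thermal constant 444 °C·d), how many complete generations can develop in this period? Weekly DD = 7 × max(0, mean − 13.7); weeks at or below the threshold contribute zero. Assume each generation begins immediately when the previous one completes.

2 generations

Weekly DD (7 × max(0, T̄ − 13.7)): 115.5, 0.0, 0.0, 16.1, 0.0, 18.2, 73.5, 36.4, 32.9, 84.7, 125.3, 53.9, 101.5, 20.3, 96.6, 18.2, 94.5, 0.0, 83.3.
Season total = 970.9 DD.
Complete generations = ⌊970.9 / 444⌋ = 2.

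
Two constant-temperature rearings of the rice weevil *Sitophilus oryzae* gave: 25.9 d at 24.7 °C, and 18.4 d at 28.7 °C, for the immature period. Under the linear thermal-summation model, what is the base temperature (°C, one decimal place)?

14.9 °C

Linear rate model ⇒ the product D·(T − T_b) is constant across temperatures.
25.9·(24.7 − T_b) = 18.4·(28.7 − T_b)
T_b = (25.9·24.7 − 18.4·28.7) / (25.9 − 18.4) = 111.65 / 7.5 = 14.887 °C ≈ 14.9 °C.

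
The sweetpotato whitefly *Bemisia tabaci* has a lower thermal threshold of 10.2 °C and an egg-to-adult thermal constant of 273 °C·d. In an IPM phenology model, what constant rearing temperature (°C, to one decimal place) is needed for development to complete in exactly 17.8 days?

25.5 °C

Required daily accumulation = 273 / 17.8 = 15.337 DD/day.
T = T_base + 15.337 = 10.2 + 15.337 = 25.537 ≈ 25.5 °C.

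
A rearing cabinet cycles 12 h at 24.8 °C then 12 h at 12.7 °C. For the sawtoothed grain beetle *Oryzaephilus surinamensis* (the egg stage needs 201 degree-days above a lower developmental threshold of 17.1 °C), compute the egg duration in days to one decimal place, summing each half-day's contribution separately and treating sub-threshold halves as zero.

Day half: max(0, 24.8 − 17.1) × 0.5 = 7.7 × 0.5 = 3.85 DD.
Night half: max(0, 12.7 − 17.1) × 0.5 = 0.0 × 0.5 = 0.00 DD.
Per 24 h: 3.85 DD/day.
Duration = 201 / 3.85 = 52.208 ≈ 52.2 days.

52.2 days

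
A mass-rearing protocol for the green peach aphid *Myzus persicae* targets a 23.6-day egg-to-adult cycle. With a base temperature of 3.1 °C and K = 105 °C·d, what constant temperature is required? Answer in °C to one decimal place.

Required daily accumulation = 105 / 23.6 = 4.449 DD/day.
T = T_base + 4.449 = 3.1 + 4.449 = 7.549 ≈ 7.5 °C.

7.5 °C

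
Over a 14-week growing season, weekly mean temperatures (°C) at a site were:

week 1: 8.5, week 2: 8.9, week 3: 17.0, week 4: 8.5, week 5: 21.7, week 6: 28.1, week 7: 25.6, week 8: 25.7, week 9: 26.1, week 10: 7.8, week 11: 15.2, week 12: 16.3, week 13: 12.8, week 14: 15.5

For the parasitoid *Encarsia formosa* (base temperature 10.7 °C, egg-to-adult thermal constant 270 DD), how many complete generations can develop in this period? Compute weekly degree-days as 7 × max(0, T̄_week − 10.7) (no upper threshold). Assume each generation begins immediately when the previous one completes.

Weekly DD (7 × max(0, T̄ − 10.7)): 0.0, 0.0, 44.1, 0.0, 77.0, 121.8, 104.3, 105.0, 107.8, 0.0, 31.5, 39.2, 14.7, 33.6.
Season total = 679.0 DD.
Complete generations = ⌊679.0 / 270⌋ = 2.

2 generations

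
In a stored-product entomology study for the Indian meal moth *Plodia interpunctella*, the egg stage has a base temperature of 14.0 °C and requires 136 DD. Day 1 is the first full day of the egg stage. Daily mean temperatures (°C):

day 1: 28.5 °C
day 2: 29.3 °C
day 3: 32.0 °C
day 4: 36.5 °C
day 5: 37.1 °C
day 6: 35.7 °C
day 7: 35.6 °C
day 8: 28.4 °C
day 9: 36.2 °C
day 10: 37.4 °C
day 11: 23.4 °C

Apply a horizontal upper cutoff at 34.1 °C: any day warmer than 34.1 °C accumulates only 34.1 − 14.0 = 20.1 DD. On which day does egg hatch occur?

day 8

Daily DD above 14.0 °C (capped at 20.1): 14.5, 15.3, 18.0, 20.1, 20.1, 20.1, 20.1, 14.4, 20.1, 20.1, 9.4.
Cumulative: 14.5, 29.8, 47.8, 67.9, 88.0, 108.1, 128.2, 142.6, 162.7, 182.8, 192.2.
The total first reaches 136 DD on day 8.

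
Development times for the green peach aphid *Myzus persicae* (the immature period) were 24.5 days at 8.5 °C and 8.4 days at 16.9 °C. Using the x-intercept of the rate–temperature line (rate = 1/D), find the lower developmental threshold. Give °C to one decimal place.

4.1 °C

Linear rate model ⇒ the product D·(T − T_b) is constant across temperatures.
24.5·(8.5 − T_b) = 8.4·(16.9 − T_b)
T_b = (24.5·8.5 − 8.4·16.9) / (24.5 − 8.4) = 66.29 / 16.1 = 4.117 °C ≈ 4.1 °C.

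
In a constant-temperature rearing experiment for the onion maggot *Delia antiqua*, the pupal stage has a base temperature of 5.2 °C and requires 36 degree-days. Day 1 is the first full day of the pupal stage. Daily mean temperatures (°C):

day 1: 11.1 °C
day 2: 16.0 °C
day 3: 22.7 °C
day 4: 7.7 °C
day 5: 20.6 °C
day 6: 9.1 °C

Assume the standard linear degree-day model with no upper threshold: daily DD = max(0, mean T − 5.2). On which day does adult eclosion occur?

Daily DD above 5.2 °C: 5.9, 10.8, 17.5, 2.5, 15.4, 3.9.
Cumulative: 5.9, 16.7, 34.2, 36.7, 52.1, 56.0.
The total first reaches 36 DD on day 4.

day 4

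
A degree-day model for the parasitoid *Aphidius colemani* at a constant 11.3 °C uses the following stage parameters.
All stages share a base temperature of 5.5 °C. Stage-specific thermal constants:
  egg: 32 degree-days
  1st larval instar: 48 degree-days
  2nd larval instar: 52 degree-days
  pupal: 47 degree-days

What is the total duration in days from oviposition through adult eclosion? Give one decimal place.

30.9 days

Daily accumulation at 11.3 °C = 11.3 − 5.5 = 5.8 DD/day.
Total K = 32 + 48 + 52 + 47 = 179 DD.
Total duration = 179 / 5.8 = 30.862 ≈ 30.9 days.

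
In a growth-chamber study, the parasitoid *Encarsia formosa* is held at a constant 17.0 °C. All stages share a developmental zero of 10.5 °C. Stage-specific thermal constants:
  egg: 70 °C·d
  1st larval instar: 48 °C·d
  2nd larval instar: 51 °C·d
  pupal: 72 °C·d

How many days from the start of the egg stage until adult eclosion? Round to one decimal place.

Daily accumulation at 17.0 °C = 17.0 − 10.5 = 6.5 DD/day.
Total K = 70 + 48 + 51 + 72 = 241 DD.
Total duration = 241 / 6.5 = 37.077 ≈ 37.1 days.

37.1 days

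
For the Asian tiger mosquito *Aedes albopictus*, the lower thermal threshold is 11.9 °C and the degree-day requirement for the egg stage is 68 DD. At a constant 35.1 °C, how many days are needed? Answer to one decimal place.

2.9 days

Daily accumulation = 35.1 − 11.9 = 23.2 DD/day.
Duration = 68 / 23.2 = 2.931 ≈ 2.9 days.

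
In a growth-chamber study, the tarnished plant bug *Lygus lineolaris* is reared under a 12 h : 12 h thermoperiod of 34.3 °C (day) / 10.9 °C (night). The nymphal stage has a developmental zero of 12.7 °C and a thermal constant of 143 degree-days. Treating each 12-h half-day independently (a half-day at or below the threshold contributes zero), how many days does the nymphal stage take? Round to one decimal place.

Day half: max(0, 34.3 − 12.7) × 0.5 = 21.6 × 0.5 = 10.80 DD.
Night half: max(0, 10.9 − 12.7) × 0.5 = 0.0 × 0.5 = 0.00 DD.
Per 24 h: 10.80 DD/day.
Duration = 143 / 10.80 = 13.241 ≈ 13.2 days.

13.2 days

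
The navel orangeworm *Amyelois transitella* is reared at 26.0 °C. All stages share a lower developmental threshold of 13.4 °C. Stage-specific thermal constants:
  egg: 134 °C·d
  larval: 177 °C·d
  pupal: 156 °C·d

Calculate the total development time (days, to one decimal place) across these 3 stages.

37.1 days

Daily accumulation at 26.0 °C = 26.0 − 13.4 = 12.6 DD/day.
Total K = 134 + 177 + 156 = 467 DD.
Total duration = 467 / 12.6 = 37.063 ≈ 37.1 days.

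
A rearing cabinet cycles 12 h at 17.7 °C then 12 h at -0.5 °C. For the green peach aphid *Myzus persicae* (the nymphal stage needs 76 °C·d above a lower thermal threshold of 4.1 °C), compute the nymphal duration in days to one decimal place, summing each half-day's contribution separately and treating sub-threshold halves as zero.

11.2 days

Day half: max(0, 17.7 − 4.1) × 0.5 = 13.6 × 0.5 = 6.80 DD.
Night half: max(0, -0.5 − 4.1) × 0.5 = 0.0 × 0.5 = 0.00 DD.
Per 24 h: 6.80 DD/day.
Duration = 76 / 6.80 = 11.176 ≈ 11.2 days.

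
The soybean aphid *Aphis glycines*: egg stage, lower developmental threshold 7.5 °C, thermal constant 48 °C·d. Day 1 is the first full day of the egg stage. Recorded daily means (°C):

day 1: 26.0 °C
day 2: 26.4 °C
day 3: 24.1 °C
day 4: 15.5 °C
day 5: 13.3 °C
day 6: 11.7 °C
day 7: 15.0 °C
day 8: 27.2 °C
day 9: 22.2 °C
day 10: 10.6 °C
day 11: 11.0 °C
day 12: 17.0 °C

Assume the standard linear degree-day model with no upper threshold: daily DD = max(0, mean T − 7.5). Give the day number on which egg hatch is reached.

day 3

Daily DD above 7.5 °C: 18.5, 18.9, 16.6, 8.0, 5.8, 4.2, 7.5, 19.7, 14.7, 3.1, 3.5, 9.5.
Cumulative: 18.5, 37.4, 54.0, 62.0, 67.8, 72.0, 79.5, 99.2, 113.9, 117.0, 120.5, 130.0.
The total first reaches 48 DD on day 3.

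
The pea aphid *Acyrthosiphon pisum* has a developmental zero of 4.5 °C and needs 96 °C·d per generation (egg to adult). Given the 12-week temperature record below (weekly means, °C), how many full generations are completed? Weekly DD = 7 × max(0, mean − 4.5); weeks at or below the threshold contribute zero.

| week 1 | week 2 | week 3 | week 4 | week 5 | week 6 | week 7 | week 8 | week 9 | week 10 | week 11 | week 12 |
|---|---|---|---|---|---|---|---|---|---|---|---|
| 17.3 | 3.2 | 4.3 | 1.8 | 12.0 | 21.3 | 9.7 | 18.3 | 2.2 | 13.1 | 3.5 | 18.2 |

Weekly DD (7 × max(0, T̄ − 4.5)): 89.6, 0.0, 0.0, 0.0, 52.5, 117.6, 36.4, 96.6, 0.0, 60.2, 0.0, 95.9.
Season total = 548.8 DD.
Complete generations = ⌊548.8 / 96⌋ = 5.

5 generations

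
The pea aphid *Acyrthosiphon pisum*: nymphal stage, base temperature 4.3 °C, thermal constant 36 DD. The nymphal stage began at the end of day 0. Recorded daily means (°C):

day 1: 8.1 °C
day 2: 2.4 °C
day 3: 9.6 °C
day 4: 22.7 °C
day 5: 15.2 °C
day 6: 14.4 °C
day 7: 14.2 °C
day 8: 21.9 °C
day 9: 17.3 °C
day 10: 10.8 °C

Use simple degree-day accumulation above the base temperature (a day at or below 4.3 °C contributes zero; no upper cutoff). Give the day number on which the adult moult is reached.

day 5

Daily DD above 4.3 °C: 3.8, 0.0, 5.3, 18.4, 10.9, 10.1, 9.9, 17.6, 13.0, 6.5.
Cumulative: 3.8, 3.8, 9.1, 27.5, 38.4, 48.5, 58.4, 76.0, 89.0, 95.5.
The total first reaches 36 DD on day 5.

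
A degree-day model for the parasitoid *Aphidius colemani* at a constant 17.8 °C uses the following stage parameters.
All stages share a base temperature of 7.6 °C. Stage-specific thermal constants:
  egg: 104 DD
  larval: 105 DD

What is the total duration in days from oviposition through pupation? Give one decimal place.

Daily accumulation at 17.8 °C = 17.8 − 7.6 = 10.2 DD/day.
Total K = 104 + 105 = 209 DD.
Total duration = 209 / 10.2 = 20.490 ≈ 20.5 days.

20.5 days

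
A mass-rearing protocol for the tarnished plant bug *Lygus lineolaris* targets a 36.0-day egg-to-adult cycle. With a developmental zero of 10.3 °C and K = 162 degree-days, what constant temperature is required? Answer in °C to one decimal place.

14.8 °C

Required daily accumulation = 162 / 36.0 = 4.500 DD/day.
T = T_base + 4.500 = 10.3 + 4.500 = 14.800 ≈ 14.8 °C.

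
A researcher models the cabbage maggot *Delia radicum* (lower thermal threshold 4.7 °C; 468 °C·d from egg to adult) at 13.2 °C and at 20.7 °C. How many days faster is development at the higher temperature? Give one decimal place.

25.8 days

At 13.2 °C: 468 / (13.2 − 4.7) = 468 / 8.5 = 55.059 d.
At 20.7 °C: 468 / (20.7 − 4.7) = 468 / 16.0 = 29.250 d.
Difference = |55.059 − 29.250| = 25.809 ≈ 25.8 days.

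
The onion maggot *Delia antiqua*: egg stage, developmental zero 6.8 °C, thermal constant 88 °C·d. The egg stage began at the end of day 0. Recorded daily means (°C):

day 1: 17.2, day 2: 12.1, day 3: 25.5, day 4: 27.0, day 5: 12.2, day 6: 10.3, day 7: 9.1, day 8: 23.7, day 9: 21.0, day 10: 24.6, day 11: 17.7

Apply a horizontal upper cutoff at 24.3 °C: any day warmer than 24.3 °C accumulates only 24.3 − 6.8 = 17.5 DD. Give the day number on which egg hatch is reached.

Daily DD above 6.8 °C (capped at 17.5): 10.4, 5.3, 17.5, 17.5, 5.4, 3.5, 2.3, 16.9, 14.2, 17.5, 10.9.
Cumulative: 10.4, 15.7, 33.2, 50.7, 56.1, 59.6, 61.9, 78.8, 93.0, 110.5, 121.4.
The total first reaches 88 DD on day 9.

day 9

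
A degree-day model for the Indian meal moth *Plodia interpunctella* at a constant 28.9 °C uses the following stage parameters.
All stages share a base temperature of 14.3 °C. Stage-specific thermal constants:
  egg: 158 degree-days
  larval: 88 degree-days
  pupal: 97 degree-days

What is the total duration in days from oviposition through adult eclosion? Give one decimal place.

23.5 days

Daily accumulation at 28.9 °C = 28.9 − 14.3 = 14.6 DD/day.
Total K = 158 + 88 + 97 = 343 DD.
Total duration = 343 / 14.6 = 23.493 ≈ 23.5 days.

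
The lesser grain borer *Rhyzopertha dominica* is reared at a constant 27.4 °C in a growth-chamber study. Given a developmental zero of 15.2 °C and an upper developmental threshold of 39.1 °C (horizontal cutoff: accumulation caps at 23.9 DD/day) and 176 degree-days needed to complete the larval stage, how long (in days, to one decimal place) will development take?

14.4 days

Daily accumulation = 27.4 − 15.2 = 12.2 DD/day.
Duration = 176 / 12.2 = 14.426 ≈ 14.4 days.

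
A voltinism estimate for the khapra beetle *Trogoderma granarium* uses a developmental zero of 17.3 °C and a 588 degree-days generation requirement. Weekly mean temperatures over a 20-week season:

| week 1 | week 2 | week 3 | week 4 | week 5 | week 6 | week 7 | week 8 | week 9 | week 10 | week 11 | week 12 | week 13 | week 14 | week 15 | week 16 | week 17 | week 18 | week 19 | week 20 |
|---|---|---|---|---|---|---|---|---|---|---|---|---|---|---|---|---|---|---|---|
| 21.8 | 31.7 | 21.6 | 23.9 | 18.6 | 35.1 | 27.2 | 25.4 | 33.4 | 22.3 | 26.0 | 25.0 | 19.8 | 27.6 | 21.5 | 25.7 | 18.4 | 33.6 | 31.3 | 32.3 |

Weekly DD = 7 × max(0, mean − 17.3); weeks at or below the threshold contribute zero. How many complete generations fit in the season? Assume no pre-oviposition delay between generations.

Weekly DD (7 × max(0, T̄ − 17.3)): 31.5, 100.8, 30.1, 46.2, 9.1, 124.6, 69.3, 56.7, 112.7, 35.0, 60.9, 53.9, 17.5, 72.1, 29.4, 58.8, 7.7, 114.1, 98.0, 105.0.
Season total = 1233.4 DD.
Complete generations = ⌊1233.4 / 588⌋ = 2.

2 generations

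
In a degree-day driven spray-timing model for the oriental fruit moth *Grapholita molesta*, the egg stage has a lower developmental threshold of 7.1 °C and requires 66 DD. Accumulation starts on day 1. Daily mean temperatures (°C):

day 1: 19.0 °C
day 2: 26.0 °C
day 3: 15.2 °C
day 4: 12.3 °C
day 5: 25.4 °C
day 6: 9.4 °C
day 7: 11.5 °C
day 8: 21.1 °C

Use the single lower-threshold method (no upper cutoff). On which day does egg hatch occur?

Daily DD above 7.1 °C: 11.9, 18.9, 8.1, 5.2, 18.3, 2.3, 4.4, 14.0.
Cumulative: 11.9, 30.8, 38.9, 44.1, 62.4, 64.7, 69.1, 83.1.
The total first reaches 66 DD on day 7.

day 7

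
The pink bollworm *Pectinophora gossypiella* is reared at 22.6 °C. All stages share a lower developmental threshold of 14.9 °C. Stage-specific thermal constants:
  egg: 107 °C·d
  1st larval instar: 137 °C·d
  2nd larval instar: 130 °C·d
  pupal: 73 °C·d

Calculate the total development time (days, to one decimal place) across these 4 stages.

Daily accumulation at 22.6 °C = 22.6 − 14.9 = 7.7 DD/day.
Total K = 107 + 137 + 130 + 73 = 447 DD.
Total duration = 447 / 7.7 = 58.052 ≈ 58.1 days.

58.1 days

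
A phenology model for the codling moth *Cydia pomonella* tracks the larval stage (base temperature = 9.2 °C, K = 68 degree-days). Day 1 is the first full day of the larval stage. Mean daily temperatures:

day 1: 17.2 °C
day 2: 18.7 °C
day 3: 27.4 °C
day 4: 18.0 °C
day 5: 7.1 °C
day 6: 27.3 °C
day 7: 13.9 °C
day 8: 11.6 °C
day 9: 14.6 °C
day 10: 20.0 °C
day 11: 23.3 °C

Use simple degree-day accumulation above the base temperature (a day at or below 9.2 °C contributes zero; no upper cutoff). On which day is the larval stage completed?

day 8

Daily DD above 9.2 °C: 8.0, 9.5, 18.2, 8.8, 0.0, 18.1, 4.7, 2.4, 5.4, 10.8, 14.1.
Cumulative: 8.0, 17.5, 35.7, 44.5, 44.5, 62.6, 67.3, 69.7, 75.1, 85.9, 100.0.
The total first reaches 68 DD on day 8.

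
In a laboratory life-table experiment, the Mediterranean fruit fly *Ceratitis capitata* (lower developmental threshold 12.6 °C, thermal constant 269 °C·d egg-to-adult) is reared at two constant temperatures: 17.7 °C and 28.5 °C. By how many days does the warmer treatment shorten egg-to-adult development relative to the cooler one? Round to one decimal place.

At 17.7 °C: 269 / (17.7 − 12.6) = 269 / 5.1 = 52.745 d.
At 28.5 °C: 269 / (28.5 − 12.6) = 269 / 15.9 = 16.918 d.
Difference = |52.745 − 16.918| = 35.827 ≈ 35.8 days.

35.8 days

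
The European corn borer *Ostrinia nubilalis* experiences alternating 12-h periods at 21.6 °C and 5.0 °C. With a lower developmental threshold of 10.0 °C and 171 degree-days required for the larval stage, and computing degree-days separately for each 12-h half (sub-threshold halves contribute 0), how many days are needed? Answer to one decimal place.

29.5 days

Day half: max(0, 21.6 − 10.0) × 0.5 = 11.6 × 0.5 = 5.80 DD.
Night half: max(0, 5.0 − 10.0) × 0.5 = 0.0 × 0.5 = 0.00 DD.
Per 24 h: 5.80 DD/day.
Duration = 171 / 5.80 = 29.483 ≈ 29.5 days.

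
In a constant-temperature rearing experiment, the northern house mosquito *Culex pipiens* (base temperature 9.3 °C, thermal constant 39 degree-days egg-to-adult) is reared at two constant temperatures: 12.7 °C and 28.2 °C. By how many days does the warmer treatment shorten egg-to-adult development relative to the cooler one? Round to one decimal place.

At 12.7 °C: 39 / (12.7 − 9.3) = 39 / 3.4 = 11.471 d.
At 28.2 °C: 39 / (28.2 − 9.3) = 39 / 18.9 = 2.063 d.
Difference = |11.471 − 2.063| = 9.407 ≈ 9.4 days.

9.4 days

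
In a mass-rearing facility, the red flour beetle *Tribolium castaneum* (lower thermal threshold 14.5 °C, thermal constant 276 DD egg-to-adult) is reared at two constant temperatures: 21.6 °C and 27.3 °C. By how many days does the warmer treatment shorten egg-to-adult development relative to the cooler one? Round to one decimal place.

17.3 days

At 21.6 °C: 276 / (21.6 − 14.5) = 276 / 7.1 = 38.873 d.
At 27.3 °C: 276 / (27.3 − 14.5) = 276 / 12.8 = 21.562 d.
Difference = |38.873 − 21.562| = 17.311 ≈ 17.3 days.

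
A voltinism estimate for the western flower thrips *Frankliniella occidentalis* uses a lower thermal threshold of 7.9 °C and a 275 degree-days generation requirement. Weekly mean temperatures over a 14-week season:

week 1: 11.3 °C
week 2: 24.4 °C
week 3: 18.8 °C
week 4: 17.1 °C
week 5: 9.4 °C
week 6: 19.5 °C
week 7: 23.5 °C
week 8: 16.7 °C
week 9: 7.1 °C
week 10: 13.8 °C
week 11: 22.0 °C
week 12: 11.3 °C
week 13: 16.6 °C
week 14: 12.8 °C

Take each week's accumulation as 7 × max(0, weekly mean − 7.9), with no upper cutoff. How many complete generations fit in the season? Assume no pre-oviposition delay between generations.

2 generations

Weekly DD (7 × max(0, T̄ − 7.9)): 23.8, 115.5, 76.3, 64.4, 10.5, 81.2, 109.2, 61.6, 0.0, 41.3, 98.7, 23.8, 60.9, 34.3.
Season total = 801.5 DD.
Complete generations = ⌊801.5 / 275⌋ = 2.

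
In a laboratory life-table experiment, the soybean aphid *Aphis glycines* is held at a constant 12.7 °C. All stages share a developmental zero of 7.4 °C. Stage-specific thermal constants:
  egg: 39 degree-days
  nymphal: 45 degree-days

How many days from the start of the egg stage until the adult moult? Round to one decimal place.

Daily accumulation at 12.7 °C = 12.7 − 7.4 = 5.3 DD/day.
Total K = 39 + 45 = 84 DD.
Total duration = 84 / 5.3 = 15.849 ≈ 15.8 days.

15.8 days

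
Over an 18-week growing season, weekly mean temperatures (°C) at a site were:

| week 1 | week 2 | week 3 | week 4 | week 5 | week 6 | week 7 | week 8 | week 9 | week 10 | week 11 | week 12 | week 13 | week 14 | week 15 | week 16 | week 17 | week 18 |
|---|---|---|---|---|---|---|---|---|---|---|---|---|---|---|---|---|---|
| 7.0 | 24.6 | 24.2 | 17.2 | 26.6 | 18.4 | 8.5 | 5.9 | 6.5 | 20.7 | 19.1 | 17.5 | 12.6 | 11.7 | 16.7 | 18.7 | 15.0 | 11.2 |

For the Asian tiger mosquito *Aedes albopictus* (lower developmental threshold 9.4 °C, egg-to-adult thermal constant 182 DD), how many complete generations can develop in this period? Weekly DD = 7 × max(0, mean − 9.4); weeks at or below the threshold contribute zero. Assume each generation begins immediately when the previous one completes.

4 generations

Weekly DD (7 × max(0, T̄ − 9.4)): 0.0, 106.4, 103.6, 54.6, 120.4, 63.0, 0.0, 0.0, 0.0, 79.1, 67.9, 56.7, 22.4, 16.1, 51.1, 65.1, 39.2, 12.6.
Season total = 858.2 DD.
Complete generations = ⌊858.2 / 182⌋ = 4.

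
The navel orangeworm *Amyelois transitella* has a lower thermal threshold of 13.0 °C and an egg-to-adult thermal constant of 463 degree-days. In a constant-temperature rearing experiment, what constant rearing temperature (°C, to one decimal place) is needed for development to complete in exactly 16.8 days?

40.6 °C

Required daily accumulation = 463 / 16.8 = 27.560 DD/day.
T = T_base + 27.560 = 13.0 + 27.560 = 40.560 ≈ 40.6 °C.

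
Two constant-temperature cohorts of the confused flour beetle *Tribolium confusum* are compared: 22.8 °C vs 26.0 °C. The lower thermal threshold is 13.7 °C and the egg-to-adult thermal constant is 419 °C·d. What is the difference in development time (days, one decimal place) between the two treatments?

12.0 days

At 22.8 °C: 419 / (22.8 − 13.7) = 419 / 9.1 = 46.044 d.
At 26.0 °C: 419 / (26.0 − 13.7) = 419 / 12.3 = 34.065 d.
Difference = |46.044 − 34.065| = 11.979 ≈ 12.0 days.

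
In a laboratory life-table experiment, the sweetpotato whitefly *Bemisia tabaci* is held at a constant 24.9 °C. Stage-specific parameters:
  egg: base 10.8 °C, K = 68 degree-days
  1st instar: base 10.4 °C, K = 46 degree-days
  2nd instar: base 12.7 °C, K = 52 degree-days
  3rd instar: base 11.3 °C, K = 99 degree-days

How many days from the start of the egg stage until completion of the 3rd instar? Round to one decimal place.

19.5 days

egg: 68 / (24.9 − 10.8) = 68 / 14.1 = 4.823 d.
1st instar: 46 / (24.9 − 10.4) = 46 / 14.5 = 3.172 d.
2nd instar: 52 / (24.9 − 12.7) = 52 / 12.2 = 4.262 d.
3rd instar: 99 / (24.9 − 11.3) = 99 / 13.6 = 7.279 d.
Sum = 19.537 ≈ 19.5 days.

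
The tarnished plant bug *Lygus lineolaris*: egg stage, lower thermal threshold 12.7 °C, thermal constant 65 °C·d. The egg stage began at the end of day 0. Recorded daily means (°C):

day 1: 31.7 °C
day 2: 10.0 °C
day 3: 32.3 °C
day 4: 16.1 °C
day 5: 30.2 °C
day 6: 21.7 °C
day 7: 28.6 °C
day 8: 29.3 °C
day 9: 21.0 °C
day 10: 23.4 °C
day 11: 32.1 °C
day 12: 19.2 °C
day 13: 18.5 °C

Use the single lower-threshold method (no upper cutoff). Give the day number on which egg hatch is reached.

day 6

Daily DD above 12.7 °C: 19.0, 0.0, 19.6, 3.4, 17.5, 9.0, 15.9, 16.6, 8.3, 10.7, 19.4, 6.5, 5.8.
Cumulative: 19.0, 19.0, 38.6, 42.0, 59.5, 68.5, 84.4, 101.0, 109.3, 120.0, 139.4, 145.9, 151.7.
The total first reaches 65 DD on day 6.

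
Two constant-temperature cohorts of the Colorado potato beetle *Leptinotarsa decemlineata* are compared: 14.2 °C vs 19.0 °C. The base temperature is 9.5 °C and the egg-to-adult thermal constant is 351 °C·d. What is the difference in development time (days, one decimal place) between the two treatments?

At 14.2 °C: 351 / (14.2 − 9.5) = 351 / 4.7 = 74.681 d.
At 19.0 °C: 351 / (19.0 − 9.5) = 351 / 9.5 = 36.947 d.
Difference = |74.681 − 36.947| = 37.733 ≈ 37.7 days.

37.7 days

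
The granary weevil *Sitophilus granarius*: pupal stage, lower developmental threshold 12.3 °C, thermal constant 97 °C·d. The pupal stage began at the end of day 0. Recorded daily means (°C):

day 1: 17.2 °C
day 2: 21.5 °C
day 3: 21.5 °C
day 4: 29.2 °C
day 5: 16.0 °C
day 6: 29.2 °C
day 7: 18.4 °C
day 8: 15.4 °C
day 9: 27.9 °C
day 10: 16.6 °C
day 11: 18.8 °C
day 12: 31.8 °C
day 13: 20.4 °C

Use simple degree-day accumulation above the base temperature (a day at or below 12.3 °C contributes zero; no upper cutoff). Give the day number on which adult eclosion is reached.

day 12

Daily DD above 12.3 °C: 4.9, 9.2, 9.2, 16.9, 3.7, 16.9, 6.1, 3.1, 15.6, 4.3, 6.5, 19.5, 8.1.
Cumulative: 4.9, 14.1, 23.3, 40.2, 43.9, 60.8, 66.9, 70.0, 85.6, 89.9, 96.4, 115.9, 124.0.
The total first reaches 97 DD on day 12.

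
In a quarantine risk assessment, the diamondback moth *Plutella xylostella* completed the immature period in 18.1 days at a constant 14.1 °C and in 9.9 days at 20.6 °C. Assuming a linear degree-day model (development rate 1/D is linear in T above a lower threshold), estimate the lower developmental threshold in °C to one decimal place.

Under the model K = D·(T − T_b), so D₁·(T₁ − T_b) = D₂·(T₂ − T_b).
18.1·(14.1 − T_b) = 9.9·(20.6 − T_b)
T_b = (18.1·14.1 − 9.9·20.6) / (18.1 − 9.9) = 51.27 / 8.2 = 6.252 °C ≈ 6.3 °C.

6.3 °C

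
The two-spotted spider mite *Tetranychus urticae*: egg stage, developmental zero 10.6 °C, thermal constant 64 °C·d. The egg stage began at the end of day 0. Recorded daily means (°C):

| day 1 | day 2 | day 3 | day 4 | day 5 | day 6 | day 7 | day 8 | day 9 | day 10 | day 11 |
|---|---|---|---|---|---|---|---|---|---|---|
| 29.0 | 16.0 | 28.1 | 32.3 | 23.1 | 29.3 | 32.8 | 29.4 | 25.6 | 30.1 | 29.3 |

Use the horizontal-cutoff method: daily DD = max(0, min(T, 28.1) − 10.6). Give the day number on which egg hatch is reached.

Daily DD above 10.6 °C (capped at 17.5): 17.5, 5.4, 17.5, 17.5, 12.5, 17.5, 17.5, 17.5, 15.0, 17.5, 17.5.
Cumulative: 17.5, 22.9, 40.4, 57.9, 70.4, 87.9, 105.4, 122.9, 137.9, 155.4, 172.9.
The total first reaches 64 DD on day 5.

day 5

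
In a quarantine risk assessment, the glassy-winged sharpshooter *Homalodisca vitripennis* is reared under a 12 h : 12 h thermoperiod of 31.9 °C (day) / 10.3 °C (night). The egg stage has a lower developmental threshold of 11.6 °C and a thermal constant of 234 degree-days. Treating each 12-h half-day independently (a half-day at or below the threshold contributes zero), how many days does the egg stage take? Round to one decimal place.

Day half: max(0, 31.9 − 11.6) × 0.5 = 20.3 × 0.5 = 10.15 DD.
Night half: max(0, 10.3 − 11.6) × 0.5 = 0.0 × 0.5 = 0.00 DD.
Per 24 h: 10.15 DD/day.
Duration = 234 / 10.15 = 23.054 ≈ 23.1 days.

23.1 days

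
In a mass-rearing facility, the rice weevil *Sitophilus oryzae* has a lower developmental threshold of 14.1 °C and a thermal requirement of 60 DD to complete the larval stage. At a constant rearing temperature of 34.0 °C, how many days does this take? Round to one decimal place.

Daily accumulation = 34.0 − 14.1 = 19.9 DD/day.
Duration = 60 / 19.9 = 3.015 ≈ 3.0 days.

3.0 days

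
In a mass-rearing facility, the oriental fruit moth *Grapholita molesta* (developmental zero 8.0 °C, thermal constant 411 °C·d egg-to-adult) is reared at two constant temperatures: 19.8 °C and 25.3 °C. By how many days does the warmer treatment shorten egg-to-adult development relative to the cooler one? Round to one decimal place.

At 19.8 °C: 411 / (19.8 − 8.0) = 411 / 11.8 = 34.831 d.
At 25.3 °C: 411 / (25.3 − 8.0) = 411 / 17.3 = 23.757 d.
Difference = |34.831 − 23.757| = 11.073 ≈ 11.1 days.

11.1 days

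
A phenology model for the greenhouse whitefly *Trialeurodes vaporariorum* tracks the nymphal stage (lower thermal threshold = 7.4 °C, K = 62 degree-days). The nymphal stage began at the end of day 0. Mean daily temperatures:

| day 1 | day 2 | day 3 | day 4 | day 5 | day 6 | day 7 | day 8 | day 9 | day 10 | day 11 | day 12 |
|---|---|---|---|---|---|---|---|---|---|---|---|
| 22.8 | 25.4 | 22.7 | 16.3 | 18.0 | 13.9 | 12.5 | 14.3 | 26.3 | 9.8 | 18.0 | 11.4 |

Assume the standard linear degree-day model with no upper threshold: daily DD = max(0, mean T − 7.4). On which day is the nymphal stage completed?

Daily DD above 7.4 °C: 15.4, 18.0, 15.3, 8.9, 10.6, 6.5, 5.1, 6.9, 18.9, 2.4, 10.6, 4.0.
Cumulative: 15.4, 33.4, 48.7, 57.6, 68.2, 74.7, 79.8, 86.7, 105.6, 108.0, 118.6, 122.6.
The total first reaches 62 DD on day 5.

day 5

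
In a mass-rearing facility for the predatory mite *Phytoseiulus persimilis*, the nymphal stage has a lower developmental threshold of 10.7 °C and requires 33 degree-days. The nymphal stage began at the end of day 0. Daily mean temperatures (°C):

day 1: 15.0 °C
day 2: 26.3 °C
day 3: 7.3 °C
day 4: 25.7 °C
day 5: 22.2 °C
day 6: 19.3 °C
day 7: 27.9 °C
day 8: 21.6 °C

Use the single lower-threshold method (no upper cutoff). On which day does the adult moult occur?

Daily DD above 10.7 °C: 4.3, 15.6, 0.0, 15.0, 11.5, 8.6, 17.2, 10.9.
Cumulative: 4.3, 19.9, 19.9, 34.9, 46.4, 55.0, 72.2, 83.1.
The total first reaches 33 DD on day 4.

day 4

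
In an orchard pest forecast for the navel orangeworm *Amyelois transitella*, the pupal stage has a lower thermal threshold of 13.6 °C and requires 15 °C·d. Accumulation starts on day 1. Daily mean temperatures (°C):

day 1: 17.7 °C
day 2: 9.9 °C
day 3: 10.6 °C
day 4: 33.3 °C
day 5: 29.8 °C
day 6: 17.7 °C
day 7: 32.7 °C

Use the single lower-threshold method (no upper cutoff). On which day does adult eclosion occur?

day 4

Daily DD above 13.6 °C: 4.1, 0.0, 0.0, 19.7, 16.2, 4.1, 19.1.
Cumulative: 4.1, 4.1, 4.1, 23.8, 40.0, 44.1, 63.2.
The total first reaches 15 DD on day 4.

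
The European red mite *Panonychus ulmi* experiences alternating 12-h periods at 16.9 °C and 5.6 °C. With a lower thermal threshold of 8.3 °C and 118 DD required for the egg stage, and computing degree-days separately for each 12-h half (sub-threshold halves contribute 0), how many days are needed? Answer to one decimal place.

27.4 days

Day half: max(0, 16.9 − 8.3) × 0.5 = 8.6 × 0.5 = 4.30 DD.
Night half: max(0, 5.6 − 8.3) × 0.5 = 0.0 × 0.5 = 0.00 DD.
Per 24 h: 4.30 DD/day.
Duration = 118 / 4.30 = 27.442 ≈ 27.4 days.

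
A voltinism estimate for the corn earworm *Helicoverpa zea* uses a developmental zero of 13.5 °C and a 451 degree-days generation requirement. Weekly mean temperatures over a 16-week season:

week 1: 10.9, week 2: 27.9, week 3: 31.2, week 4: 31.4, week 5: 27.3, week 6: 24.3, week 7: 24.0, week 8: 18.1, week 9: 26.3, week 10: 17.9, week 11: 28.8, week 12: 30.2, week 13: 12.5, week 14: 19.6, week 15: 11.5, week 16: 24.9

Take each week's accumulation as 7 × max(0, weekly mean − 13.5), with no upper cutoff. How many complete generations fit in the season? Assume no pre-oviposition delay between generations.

Weekly DD (7 × max(0, T̄ − 13.5)): 0.0, 100.8, 123.9, 125.3, 96.6, 75.6, 73.5, 32.2, 89.6, 30.8, 107.1, 116.9, 0.0, 42.7, 0.0, 79.8.
Season total = 1094.8 DD.
Complete generations = ⌊1094.8 / 451⌋ = 2.

2 generations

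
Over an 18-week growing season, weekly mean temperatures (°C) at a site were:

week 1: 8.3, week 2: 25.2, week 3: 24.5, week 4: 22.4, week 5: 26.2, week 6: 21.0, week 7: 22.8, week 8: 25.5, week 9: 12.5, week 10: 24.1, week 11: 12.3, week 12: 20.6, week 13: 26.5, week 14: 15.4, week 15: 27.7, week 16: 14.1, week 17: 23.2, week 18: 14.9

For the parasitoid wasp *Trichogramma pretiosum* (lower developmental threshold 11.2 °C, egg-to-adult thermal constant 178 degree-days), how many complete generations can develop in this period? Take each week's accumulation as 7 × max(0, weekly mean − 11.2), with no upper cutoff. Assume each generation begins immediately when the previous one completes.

Weekly DD (7 × max(0, T̄ − 11.2)): 0.0, 98.0, 93.1, 78.4, 105.0, 68.6, 81.2, 100.1, 9.1, 90.3, 7.7, 65.8, 107.1, 29.4, 115.5, 20.3, 84.0, 25.9.
Season total = 1179.5 DD.
Complete generations = ⌊1179.5 / 178⌋ = 6.

6 generations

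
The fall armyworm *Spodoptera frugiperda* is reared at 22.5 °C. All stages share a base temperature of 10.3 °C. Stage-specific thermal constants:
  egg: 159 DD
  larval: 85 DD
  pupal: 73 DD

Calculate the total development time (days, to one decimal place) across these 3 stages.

26.0 days

Daily accumulation at 22.5 °C = 22.5 − 10.3 = 12.2 DD/day.
Total K = 159 + 85 + 73 = 317 DD.
Total duration = 317 / 12.2 = 25.984 ≈ 26.0 days.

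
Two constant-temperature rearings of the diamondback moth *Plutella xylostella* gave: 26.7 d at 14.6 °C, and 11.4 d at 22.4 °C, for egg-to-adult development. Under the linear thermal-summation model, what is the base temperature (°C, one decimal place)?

8.8 °C

Linear rate model ⇒ the product D·(T − T_b) is constant across temperatures.
26.7·(14.6 − T_b) = 11.4·(22.4 − T_b)
T_b = (26.7·14.6 − 11.4·22.4) / (26.7 − 11.4) = 134.46 / 15.3 = 8.788 °C ≈ 8.8 °C.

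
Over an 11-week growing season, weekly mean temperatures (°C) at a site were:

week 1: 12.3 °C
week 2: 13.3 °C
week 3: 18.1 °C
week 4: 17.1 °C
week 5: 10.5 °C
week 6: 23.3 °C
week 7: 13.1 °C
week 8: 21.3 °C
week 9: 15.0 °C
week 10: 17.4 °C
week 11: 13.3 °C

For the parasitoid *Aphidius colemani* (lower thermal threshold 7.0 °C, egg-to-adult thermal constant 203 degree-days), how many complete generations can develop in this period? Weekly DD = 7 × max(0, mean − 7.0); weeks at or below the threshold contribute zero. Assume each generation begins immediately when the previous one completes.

3 generations

Weekly DD (7 × max(0, T̄ − 7.0)): 37.1, 44.1, 77.7, 70.7, 24.5, 114.1, 42.7, 100.1, 56.0, 72.8, 44.1.
Season total = 683.9 DD.
Complete generations = ⌊683.9 / 203⌋ = 3.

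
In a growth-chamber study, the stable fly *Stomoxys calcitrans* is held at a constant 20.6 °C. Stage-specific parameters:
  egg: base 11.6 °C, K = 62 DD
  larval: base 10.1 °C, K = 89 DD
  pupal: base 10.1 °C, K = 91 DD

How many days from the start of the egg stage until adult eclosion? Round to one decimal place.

24.0 days

egg: 62 / (20.6 − 11.6) = 62 / 9.0 = 6.889 d.
larval: 89 / (20.6 − 10.1) = 89 / 10.5 = 8.476 d.
pupal: 91 / (20.6 − 10.1) = 91 / 10.5 = 8.667 d.
Sum = 24.032 ≈ 24.0 days.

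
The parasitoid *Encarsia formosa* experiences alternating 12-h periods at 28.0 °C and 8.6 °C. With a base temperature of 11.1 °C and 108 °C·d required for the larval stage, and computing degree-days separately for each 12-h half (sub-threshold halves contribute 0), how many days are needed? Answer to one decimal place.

Day half: max(0, 28.0 − 11.1) × 0.5 = 16.9 × 0.5 = 8.45 DD.
Night half: max(0, 8.6 − 11.1) × 0.5 = 0.0 × 0.5 = 0.00 DD.
Per 24 h: 8.45 DD/day.
Duration = 108 / 8.45 = 12.781 ≈ 12.8 days.

12.8 days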